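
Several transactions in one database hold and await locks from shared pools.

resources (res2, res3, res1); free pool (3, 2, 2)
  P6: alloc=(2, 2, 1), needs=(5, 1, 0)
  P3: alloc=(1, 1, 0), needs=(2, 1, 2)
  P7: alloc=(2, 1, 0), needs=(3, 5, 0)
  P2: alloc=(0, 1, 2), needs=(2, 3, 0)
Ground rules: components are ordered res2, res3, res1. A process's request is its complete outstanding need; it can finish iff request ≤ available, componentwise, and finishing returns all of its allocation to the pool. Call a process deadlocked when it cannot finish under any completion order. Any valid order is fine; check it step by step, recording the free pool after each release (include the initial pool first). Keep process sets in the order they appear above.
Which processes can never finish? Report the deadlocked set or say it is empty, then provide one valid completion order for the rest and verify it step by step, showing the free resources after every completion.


Deadlocked set: P6 and P7.
Key observation: after P3, P2 the pool peaks at (4, 4, 4), and each blocked process is short somewhere: P6 on res2; P7 on res3.
A valid finishing order for the others: P3, P2. Verifying each step:
  pool = (3, 2, 2)
  run P3 (needs (2, 1, 2), free (3, 2, 2)); after release of (1, 1, 0) the pool is (4, 3, 2)
  run P2 (needs (2, 3, 0), free (4, 3, 2)); after release of (0, 1, 2) the pool is (4, 4, 4)
The stuck group stays short no matter what:
  blocked: P6 wants (5, 1, 0), pool (4, 4, 4) — not enough res2
  blocked: P7 wants (3, 5, 0), pool (4, 4, 4) — not enough res3


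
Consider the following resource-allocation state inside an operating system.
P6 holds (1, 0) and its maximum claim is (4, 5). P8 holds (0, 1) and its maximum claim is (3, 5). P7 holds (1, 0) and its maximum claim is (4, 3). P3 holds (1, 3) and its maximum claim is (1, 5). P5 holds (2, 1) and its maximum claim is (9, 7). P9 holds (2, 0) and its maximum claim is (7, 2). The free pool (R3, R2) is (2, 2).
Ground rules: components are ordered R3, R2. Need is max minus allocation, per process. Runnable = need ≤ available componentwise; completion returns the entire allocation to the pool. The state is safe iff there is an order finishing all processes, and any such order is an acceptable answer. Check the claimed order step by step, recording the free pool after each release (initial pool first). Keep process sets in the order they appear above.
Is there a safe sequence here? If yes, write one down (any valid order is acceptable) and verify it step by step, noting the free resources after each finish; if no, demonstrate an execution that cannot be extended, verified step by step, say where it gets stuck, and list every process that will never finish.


SAFE — a valid safe sequence is P3, P6, P7, P8, P9, P5.
Key observation: reading the order forward, P3 is the first process whose need (0, 2) meets the free pool (2, 2) exactly on a resource it requests.
Walking it through:
  pool = (2, 2)
  run P3 (needs (0, 2), free (2, 2)); after release of (1, 3) the pool is (3, 5)
  run P6 (needs (3, 5), free (3, 5)); after release of (1, 0) the pool is (4, 5)
  run P7 (needs (3, 3), free (4, 5)); after release of (1, 0) the pool is (5, 5)
  run P8 (needs (3, 4), free (5, 5)); after release of (0, 1) the pool is (5, 6)
  run P9 (needs (5, 2), free (5, 6)); after release of (2, 0) the pool is (7, 6)
  run P5 (needs (7, 6), free (7, 6)); after release of (2, 1) the pool is (9, 7)


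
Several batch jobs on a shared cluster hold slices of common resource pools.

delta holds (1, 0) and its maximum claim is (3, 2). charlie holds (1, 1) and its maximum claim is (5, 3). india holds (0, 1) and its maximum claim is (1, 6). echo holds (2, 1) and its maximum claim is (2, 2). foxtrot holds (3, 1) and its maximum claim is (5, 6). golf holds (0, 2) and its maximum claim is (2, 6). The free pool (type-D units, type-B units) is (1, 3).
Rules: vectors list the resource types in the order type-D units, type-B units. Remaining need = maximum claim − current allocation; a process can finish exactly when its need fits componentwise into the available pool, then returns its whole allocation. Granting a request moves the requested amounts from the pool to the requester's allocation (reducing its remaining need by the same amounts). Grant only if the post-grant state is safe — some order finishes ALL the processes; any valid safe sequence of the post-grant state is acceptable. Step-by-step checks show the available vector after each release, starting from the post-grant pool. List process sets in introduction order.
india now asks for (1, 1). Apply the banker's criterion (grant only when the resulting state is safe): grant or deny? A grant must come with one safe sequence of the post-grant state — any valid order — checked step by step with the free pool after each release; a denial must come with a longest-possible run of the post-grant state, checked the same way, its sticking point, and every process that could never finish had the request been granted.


DENY — the pretend-granted state is unsafe.
Key observation: after echo, delta the pool peaks at (3, 3), and each blocked process is short somewhere: charlie on type-D units; india on type-B units; foxtrot on type-B units; golf on type-B units.
Pretend the grant happened; the run echo, delta goes as far as possible. Check, step by step:
  pool = (0, 2)
  echo: need (0, 1) fits (0, 2); releases (2, 1), pool now (2, 3)
  delta: need (2, 2) fits (2, 3); releases (1, 0), pool now (3, 3)
  blocked: charlie wants (4, 2), pool (3, 3) — not enough type-D units
  blocked: india wants (0, 4), pool (3, 3) — not enough type-B units
  blocked: foxtrot wants (2, 5), pool (3, 3) — not enough type-B units
  blocked: golf wants (2, 4), pool (3, 3) — not enough type-B units
Processes that could never finish after the grant: charlie, india, foxtrot and golf.


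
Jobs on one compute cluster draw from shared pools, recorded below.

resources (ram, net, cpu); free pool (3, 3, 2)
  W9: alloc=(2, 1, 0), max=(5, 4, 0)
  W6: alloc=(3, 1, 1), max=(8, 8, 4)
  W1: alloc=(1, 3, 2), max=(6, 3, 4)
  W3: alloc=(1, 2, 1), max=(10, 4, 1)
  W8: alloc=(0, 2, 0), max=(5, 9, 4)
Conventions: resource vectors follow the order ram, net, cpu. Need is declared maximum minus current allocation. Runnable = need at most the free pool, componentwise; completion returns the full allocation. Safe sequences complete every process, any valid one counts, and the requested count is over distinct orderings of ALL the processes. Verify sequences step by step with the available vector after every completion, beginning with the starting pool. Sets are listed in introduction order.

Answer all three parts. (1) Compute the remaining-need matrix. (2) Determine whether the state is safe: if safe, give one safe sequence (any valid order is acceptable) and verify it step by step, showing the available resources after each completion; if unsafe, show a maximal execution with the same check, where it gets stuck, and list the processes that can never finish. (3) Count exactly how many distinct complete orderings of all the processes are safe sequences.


(1) Need matrix, components ordered ram, net, cpu:
  W9: (3, 3, 0)
  W6: (5, 7, 3)
  W1: (5, 0, 2)
  W3: (9, 2, 0)
  W8: (5, 7, 4)
(2) SAFE — a valid safe sequence is W9, W1, W6, W8, W3.
Key observation: reading the order forward, W9 is the first process whose need (3, 3, 0) meets the free pool (3, 3, 2) exactly on a resource it requests.
Verifying each step:
  pool = (3, 3, 2)
  W9 needs (3, 3, 0) <= (3, 3, 2) -> finishes; pool += (2, 1, 0) = (5, 4, 2)
  W1 needs (5, 0, 2) <= (5, 4, 2) -> finishes; pool += (1, 3, 2) = (6, 7, 4)
  W6 needs (5, 7, 3) <= (6, 7, 4) -> finishes; pool += (3, 1, 1) = (9, 8, 5)
  W8 needs (5, 7, 4) <= (9, 8, 5) -> finishes; pool += (0, 2, 0) = (9, 10, 5)
  W3 needs (9, 2, 0) <= (9, 10, 5) -> finishes; pool += (1, 2, 1) = (10, 12, 6)
(3) Precisely 3 of the possible complete orderings are safe sequences.


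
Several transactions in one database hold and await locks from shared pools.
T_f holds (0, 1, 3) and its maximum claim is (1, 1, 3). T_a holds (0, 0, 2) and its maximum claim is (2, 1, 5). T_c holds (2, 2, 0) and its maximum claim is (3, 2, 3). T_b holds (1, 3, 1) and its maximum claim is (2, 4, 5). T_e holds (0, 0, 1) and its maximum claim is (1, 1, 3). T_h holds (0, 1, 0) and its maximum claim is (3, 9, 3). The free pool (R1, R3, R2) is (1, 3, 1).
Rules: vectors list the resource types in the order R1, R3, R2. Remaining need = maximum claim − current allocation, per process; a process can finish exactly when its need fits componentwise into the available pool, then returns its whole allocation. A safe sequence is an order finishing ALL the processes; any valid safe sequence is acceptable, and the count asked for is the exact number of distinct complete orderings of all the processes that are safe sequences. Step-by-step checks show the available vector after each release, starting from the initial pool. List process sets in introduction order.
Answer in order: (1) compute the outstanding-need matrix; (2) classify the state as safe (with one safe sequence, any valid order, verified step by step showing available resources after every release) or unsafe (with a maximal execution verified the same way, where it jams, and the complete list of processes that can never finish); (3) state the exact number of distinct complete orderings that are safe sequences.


(1) Outstanding need per process (order R1, R3, R2):
  T_f: (1, 0, 0)
  T_a: (2, 1, 3)
  T_c: (1, 0, 3)
  T_b: (1, 1, 4)
  T_e: (1, 1, 2)
  T_h: (3, 8, 3)
(2) The state is SAFE; one workable sequence: T_f, T_b, T_c, T_a, T_e, T_h.
Key observation: at T_f the run first touches a limit — (1, 0, 0) against (1, 3, 1), exact on a resource it actually requests.
Walking it through:
  pool = (1, 3, 1)
  T_f: need (1, 0, 0) fits (1, 3, 1); releases (0, 1, 3), pool now (1, 4, 4)
  T_b: need (1, 1, 4) fits (1, 4, 4); releases (1, 3, 1), pool now (2, 7, 5)
  T_c: need (1, 0, 3) fits (2, 7, 5); releases (2, 2, 0), pool now (4, 9, 5)
  T_a: need (2, 1, 3) fits (4, 9, 5); releases (0, 0, 2), pool now (4, 9, 7)
  T_e: need (1, 1, 2) fits (4, 9, 7); releases (0, 0, 1), pool now (4, 9, 8)
  T_h: need (3, 8, 3) fits (4, 9, 8); releases (0, 1, 0), pool now (4, 10, 8)
(3) The exact count: 30 of the possible complete orderings are safe sequences.


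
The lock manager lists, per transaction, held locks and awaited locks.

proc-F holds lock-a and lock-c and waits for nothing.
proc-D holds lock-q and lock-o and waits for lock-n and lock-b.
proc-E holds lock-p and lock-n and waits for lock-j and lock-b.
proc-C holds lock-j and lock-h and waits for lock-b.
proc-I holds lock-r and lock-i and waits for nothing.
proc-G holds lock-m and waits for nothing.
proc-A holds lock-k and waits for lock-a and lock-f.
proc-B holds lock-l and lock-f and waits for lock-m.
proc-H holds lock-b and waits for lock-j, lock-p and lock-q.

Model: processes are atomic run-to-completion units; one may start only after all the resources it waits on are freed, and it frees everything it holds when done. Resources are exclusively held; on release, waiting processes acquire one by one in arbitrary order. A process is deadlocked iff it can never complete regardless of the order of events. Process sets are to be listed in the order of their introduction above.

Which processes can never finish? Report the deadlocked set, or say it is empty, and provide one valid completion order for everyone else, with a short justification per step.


Deadlocked set: proc-D, proc-E, proc-C and proc-H.
Key observation: nobody on the ring proc-D -> proc-E -> proc-C -> proc-H -> proc-D can start until another member finishes, which never happens; no other process is dragged down with it.
One completion order for the rest: proc-G, proc-I, proc-B, proc-F, proc-A.
Verifying each step:
  proc-G waits on nothing -> runs at once and releases lock-m
  proc-I waits on nothing -> runs at once and releases lock-r and lock-i
  run proc-B (all its waits — lock-m — are resolved); releases lock-l and lock-f
  proc-F waits on nothing -> runs at once and releases lock-a and lock-c
  run proc-A (all its waits — lock-a and lock-f — are resolved); releases lock-k


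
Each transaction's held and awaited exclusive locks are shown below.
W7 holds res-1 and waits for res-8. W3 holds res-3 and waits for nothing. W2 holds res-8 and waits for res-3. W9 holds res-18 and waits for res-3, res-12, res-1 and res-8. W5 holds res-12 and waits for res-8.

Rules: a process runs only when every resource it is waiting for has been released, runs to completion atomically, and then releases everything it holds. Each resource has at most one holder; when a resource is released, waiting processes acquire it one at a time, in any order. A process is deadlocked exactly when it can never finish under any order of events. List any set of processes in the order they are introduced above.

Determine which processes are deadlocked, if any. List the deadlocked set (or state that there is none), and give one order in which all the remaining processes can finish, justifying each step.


The deadlocked set is empty.
Key observation: all waits point, directly or indirectly, at processes that can finish, so nothing is permanently blocked.
One completion order for the rest: W3, W2, W5, W7, W9.
Walking it through:
  run W3 (it waits on nothing); releases res-3
  W2 waits on res-3 — all released -> runs and releases res-8
  W5 waits on res-8 — all released -> runs and releases res-12
  W7 waits on res-8 — all released -> runs and releases res-1
  W9 waits on res-3, res-12, res-1 and res-8 — all released -> runs and releases res-18


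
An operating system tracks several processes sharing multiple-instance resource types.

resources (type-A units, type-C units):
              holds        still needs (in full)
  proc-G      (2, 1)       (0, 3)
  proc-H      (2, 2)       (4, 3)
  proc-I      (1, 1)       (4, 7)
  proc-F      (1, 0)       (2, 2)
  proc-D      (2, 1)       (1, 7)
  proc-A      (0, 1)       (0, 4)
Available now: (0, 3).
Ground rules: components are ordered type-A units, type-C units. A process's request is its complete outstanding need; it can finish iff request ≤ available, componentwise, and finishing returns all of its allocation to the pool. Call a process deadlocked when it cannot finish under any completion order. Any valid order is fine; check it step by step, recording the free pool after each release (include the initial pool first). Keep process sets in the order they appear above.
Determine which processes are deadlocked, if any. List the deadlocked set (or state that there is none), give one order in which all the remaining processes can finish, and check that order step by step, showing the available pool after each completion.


The deadlocked set is proc-H, proc-I and proc-D.
Key observation: after proc-G, proc-A, proc-F the pool peaks at (3, 5), and each blocked process is short somewhere: proc-H on type-A units; proc-I on type-A units, type-C units; proc-D on type-C units.
The rest can finish in the order proc-G, proc-A, proc-F. Verifying each step:
  pool = (0, 3)
  run proc-G (needs (0, 3), free (0, 3)); after release of (2, 1) the pool is (2, 4)
  run proc-A (needs (0, 4), free (2, 4)); after release of (0, 1) the pool is (2, 5)
  run proc-F (needs (2, 2), free (2, 5)); after release of (1, 0) the pool is (3, 5)
None of the blocked processes ever fits:
  proc-H still needs (4, 3) but only (3, 5) is free — short on type-A units
  proc-I still needs (4, 7) but only (3, 5) is free — short on type-A units and type-C units
  proc-D still needs (1, 7) but only (3, 5) is free — short on type-C units


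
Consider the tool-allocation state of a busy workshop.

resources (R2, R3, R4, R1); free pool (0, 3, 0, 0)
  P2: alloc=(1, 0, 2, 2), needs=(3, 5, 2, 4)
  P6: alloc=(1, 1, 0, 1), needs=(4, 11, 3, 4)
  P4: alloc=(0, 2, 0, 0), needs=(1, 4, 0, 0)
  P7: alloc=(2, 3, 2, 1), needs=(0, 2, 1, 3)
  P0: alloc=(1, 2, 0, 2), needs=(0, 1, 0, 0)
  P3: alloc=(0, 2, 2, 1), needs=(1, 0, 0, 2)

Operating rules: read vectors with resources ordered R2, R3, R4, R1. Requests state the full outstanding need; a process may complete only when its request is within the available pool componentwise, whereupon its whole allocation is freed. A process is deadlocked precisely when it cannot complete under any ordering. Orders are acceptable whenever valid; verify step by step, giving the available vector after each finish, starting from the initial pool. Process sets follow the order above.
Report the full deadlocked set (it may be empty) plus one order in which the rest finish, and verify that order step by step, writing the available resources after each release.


The deadlocked set is empty.
Key observation: beginning at P0, releases accumulate fast enough that every process eventually fits.
A valid finishing order for the others: P0, P4, P3, P7, P2, P6. Walking it through:
  pool = (0, 3, 0, 0)
  run P0 (needs (0, 1, 0, 0), free (0, 3, 0, 0)); after release of (1, 2, 0, 2) the pool is (1, 5, 0, 2)
  run P4 (needs (1, 4, 0, 0), free (1, 5, 0, 2)); after release of (0, 2, 0, 0) the pool is (1, 7, 0, 2)
  run P3 (needs (1, 0, 0, 2), free (1, 7, 0, 2)); after release of (0, 2, 2, 1) the pool is (1, 9, 2, 3)
  run P7 (needs (0, 2, 1, 3), free (1, 9, 2, 3)); after release of (2, 3, 2, 1) the pool is (3, 12, 4, 4)
  run P2 (needs (3, 5, 2, 4), free (3, 12, 4, 4)); after release of (1, 0, 2, 2) the pool is (4, 12, 6, 6)
  run P6 (needs (4, 11, 3, 4), free (4, 12, 6, 6)); after release of (1, 1, 0, 1) the pool is (5, 13, 6, 7)


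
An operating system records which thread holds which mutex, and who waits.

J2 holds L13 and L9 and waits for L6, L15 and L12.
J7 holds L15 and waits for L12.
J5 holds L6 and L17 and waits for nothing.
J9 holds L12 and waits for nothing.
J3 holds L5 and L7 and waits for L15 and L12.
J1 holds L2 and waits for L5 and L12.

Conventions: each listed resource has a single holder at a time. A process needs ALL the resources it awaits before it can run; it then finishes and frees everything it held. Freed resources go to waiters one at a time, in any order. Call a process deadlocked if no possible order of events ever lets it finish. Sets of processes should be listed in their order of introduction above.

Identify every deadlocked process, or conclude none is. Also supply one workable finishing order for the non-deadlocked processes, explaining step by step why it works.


The deadlocked set is empty.
Key observation: although several processes wait, no cycle exists — each chain bottoms out at a free runner.
The rest can finish in the order J9, J7, J5, J3, J1, J2.
Step-by-step check:
  J9: no waits; runs immediately, freeing L12
  run J7 (all its waits — L12 — are resolved); releases L15
  J5: no waits; runs immediately, freeing L6 and L17
  run J3 (all its waits — L15 and L12 — are resolved); releases L5 and L7
  run J1 (all its waits — L5 and L12 — are resolved); releases L2
  run J2 (all its waits — L6, L15 and L12 — are resolved); releases L13 and L9


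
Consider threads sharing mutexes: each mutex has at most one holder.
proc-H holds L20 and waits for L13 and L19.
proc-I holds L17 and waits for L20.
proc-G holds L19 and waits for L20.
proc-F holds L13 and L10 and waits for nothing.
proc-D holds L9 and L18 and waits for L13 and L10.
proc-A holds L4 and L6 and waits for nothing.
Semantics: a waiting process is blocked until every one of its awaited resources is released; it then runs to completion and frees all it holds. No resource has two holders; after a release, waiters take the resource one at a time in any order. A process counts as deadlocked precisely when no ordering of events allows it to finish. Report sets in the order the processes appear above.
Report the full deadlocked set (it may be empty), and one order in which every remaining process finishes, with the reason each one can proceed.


Deadlocked: proc-H, proc-I and proc-G.
Key observation: the cycle proc-H -> proc-G -> proc-H can never break — each member waits on the next; proc-I waits into the deadlock from upstream.
One completion order for the rest: proc-F, proc-D, proc-A.
Verifying each step:
  run proc-F (it waits on nothing); releases L13 and L10
  run proc-D (all its waits — L13 and L10 — are resolved); releases L9 and L18
  run proc-A (it waits on nothing); releases L4 and L6


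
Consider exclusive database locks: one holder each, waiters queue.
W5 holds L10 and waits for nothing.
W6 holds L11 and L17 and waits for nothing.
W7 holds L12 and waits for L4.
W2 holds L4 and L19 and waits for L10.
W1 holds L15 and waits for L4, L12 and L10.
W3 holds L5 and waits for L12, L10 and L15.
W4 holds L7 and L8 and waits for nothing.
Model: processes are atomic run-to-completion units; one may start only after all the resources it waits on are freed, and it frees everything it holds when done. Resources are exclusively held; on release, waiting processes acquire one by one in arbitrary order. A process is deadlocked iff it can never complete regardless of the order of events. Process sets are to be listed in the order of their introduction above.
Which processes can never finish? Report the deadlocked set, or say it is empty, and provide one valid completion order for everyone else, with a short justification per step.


No process is deadlocked.
Key observation: the wait graph is acyclic; completion cascades from the unblocked processes through everyone else.
One completion order for the rest: W5, W2, W4, W7, W1, W6, W3.
Walking it through:
  W5: no waits; runs immediately, freeing L10
  W2 waits on L10 — all released -> runs and releases L4 and L19
  W4: no waits; runs immediately, freeing L7 and L8
  W7 waits on L4 — all released -> runs and releases L12
  W1 waits on L4, L12 and L10 — all released -> runs and releases L15
  W6: no waits; runs immediately, freeing L11 and L17
  W3 waits on L12, L10 and L15 — all released -> runs and releases L5


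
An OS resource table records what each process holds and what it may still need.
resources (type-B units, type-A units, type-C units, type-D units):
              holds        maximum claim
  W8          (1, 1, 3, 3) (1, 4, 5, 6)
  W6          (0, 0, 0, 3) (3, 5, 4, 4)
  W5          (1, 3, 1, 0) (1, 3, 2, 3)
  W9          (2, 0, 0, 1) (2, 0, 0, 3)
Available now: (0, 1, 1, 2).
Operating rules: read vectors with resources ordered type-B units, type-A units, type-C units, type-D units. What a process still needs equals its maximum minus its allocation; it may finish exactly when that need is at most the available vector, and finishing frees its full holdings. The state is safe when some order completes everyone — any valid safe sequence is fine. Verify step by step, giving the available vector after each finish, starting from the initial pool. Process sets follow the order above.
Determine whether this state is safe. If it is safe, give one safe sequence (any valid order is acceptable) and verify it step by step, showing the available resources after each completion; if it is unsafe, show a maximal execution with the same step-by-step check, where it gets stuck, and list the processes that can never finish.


SAFE. One safe sequence: W9, W5, W8, W6.
Key observation: reading the order forward, W9 is the first process whose need (0, 0, 0, 2) meets the free pool (0, 1, 1, 2) exactly on a resource it requests.
Walking it through:
  pool = (0, 1, 1, 2)
  W9: need (0, 0, 0, 2) fits (0, 1, 1, 2); releases (2, 0, 0, 1), pool now (2, 1, 1, 3)
  W5: need (0, 0, 1, 3) fits (2, 1, 1, 3); releases (1, 3, 1, 0), pool now (3, 4, 2, 3)
  W8: need (0, 3, 2, 3) fits (3, 4, 2, 3); releases (1, 1, 3, 3), pool now (4, 5, 5, 6)
  W6: need (3, 5, 4, 1) fits (4, 5, 5, 6); releases (0, 0, 0, 3), pool now (4, 5, 5, 9)


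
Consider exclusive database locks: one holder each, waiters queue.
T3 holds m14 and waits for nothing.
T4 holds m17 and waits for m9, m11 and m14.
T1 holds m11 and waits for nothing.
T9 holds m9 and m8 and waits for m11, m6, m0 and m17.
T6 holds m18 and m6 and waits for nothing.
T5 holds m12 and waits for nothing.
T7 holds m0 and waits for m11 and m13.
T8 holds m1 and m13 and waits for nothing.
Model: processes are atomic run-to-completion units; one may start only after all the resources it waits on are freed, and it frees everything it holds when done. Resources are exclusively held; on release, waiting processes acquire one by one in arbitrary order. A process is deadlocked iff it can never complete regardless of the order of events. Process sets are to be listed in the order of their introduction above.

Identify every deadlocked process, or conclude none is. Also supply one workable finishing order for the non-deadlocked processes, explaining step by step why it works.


Deadlocked set: T4 and T9.
Key observation: T4 -> T9 -> T4 is a circular wait — nothing in it can go first; no other process is dragged down with it.
The rest can finish in the order T6, T8, T3, T5, T1, T7.
Check, step by step:
  T6 waits on nothing -> runs at once and releases m18 and m6
  T8 waits on nothing -> runs at once and releases m1 and m13
  T3 waits on nothing -> runs at once and releases m14
  T5 waits on nothing -> runs at once and releases m12
  T1 waits on nothing -> runs at once and releases m11
  run T7 (all its waits — m11 and m13 — are resolved); releases m0


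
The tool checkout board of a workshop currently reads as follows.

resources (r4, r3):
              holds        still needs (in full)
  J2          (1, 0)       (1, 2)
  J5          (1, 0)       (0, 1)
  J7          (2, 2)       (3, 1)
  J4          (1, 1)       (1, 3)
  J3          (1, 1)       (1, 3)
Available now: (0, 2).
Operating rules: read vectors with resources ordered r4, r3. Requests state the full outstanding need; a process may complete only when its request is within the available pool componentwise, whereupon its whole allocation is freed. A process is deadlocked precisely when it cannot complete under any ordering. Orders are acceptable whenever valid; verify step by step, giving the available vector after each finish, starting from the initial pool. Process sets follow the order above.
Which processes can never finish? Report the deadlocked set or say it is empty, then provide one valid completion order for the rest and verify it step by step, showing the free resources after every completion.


The deadlocked set is J7, J4 and J3.
Key observation: after J5, J2 the pool peaks at (2, 2), and each blocked process is short somewhere: J7 on r4; J4 on r3; J3 on r3.
One completion order for the rest: J5, J2. Walking it through:
  pool = (0, 2)
  J5: need (0, 1) fits (0, 2); releases (1, 0), pool now (1, 2)
  J2: need (1, 2) fits (1, 2); releases (1, 0), pool now (2, 2)
None of the blocked processes ever fits:
  J7 cannot run: need (3, 1) vs free (2, 2) (insufficient r4)
  J4 cannot run: need (1, 3) vs free (2, 2) (insufficient r3)
  J3 cannot run: need (1, 3) vs free (2, 2) (insufficient r3)


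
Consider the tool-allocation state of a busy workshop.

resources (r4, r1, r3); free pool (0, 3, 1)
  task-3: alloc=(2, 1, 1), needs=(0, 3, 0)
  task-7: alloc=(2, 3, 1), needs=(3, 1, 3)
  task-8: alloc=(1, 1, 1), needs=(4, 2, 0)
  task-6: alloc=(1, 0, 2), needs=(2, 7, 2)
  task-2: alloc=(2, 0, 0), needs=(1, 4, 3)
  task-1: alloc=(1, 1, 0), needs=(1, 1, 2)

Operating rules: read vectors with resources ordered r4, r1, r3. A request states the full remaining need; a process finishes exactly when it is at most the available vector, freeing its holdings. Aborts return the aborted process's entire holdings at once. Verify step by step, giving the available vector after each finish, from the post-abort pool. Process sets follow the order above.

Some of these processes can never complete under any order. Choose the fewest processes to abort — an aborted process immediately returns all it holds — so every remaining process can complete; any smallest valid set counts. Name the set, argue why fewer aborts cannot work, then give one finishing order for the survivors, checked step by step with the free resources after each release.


Minimum abort set: task-7.
Key observation: before aborting task-7, task-2 was permanently blocked — no order could ever run it; afterwards it completes at step 2.
Minimality: the empty abort set fails — the state is deadlocked as it stands.
Survivors finish in the order: task-3, task-2, task-6, task-8, task-1. Check, step by step (pool after the aborts first):
  pool = (2, 6, 2)
  run task-3 (needs (0, 3, 0), free (2, 6, 2)); after release of (2, 1, 1) the pool is (4, 7, 3)
  run task-2 (needs (1, 4, 3), free (4, 7, 3)); after release of (2, 0, 0) the pool is (6, 7, 3)
  run task-6 (needs (2, 7, 2), free (6, 7, 3)); after release of (1, 0, 2) the pool is (7, 7, 5)
  run task-8 (needs (4, 2, 0), free (7, 7, 5)); after release of (1, 1, 1) the pool is (8, 8, 6)
  run task-1 (needs (1, 1, 2), free (8, 8, 6)); after release of (1, 1, 0) the pool is (9, 9, 6)


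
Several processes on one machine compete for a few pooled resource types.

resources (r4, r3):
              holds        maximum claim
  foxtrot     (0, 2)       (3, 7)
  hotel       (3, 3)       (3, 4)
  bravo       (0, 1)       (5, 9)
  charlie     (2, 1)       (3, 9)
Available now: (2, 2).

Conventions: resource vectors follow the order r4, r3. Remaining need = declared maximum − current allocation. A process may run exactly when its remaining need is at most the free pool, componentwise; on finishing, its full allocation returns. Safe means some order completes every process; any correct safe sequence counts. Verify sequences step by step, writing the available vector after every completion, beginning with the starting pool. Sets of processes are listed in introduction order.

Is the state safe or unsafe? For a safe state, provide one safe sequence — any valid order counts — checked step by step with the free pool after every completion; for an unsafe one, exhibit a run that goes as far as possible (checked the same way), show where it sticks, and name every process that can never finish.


The state is UNSAFE.
Key observation: the pool after hotel, foxtrot is (5, 7); every surviving request exceeds it in r3, so progress ends there.
A maximal execution: hotel, foxtrot — then nothing else fits. Check, step by step:
  pool = (2, 2)
  hotel needs (0, 1) <= (2, 2) -> finishes; pool += (3, 3) = (5, 5)
  foxtrot needs (3, 5) <= (5, 5) -> finishes; pool += (0, 2) = (5, 7)
  blocked: bravo wants (5, 8), pool (5, 7) — not enough r3
  blocked: charlie wants (1, 8), pool (5, 7) — not enough r3
Permanently blocked: bravo and charlie.


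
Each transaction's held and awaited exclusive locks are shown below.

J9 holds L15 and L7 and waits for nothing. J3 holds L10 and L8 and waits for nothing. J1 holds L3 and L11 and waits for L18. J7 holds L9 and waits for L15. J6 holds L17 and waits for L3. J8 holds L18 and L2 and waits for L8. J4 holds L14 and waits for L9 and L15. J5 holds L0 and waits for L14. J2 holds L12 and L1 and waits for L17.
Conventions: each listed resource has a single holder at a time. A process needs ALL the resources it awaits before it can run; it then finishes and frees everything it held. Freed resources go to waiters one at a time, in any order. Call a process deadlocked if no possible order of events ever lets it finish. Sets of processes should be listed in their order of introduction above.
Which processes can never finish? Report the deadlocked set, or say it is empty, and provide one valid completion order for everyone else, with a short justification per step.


The deadlocked set is empty.
Key observation: all waits point, directly or indirectly, at processes that can finish, so nothing is permanently blocked.
One completion order for the rest: J9, J3, J8, J1, J7, J4, J6, J5, J2.
Verifying each step:
  J9: no waits; runs immediately, freeing L15 and L7
  J3: no waits; runs immediately, freeing L10 and L8
  J8 waits on L8 — all released -> runs and releases L18 and L2
  J1 waits on L18 — all released -> runs and releases L3 and L11
  J7 waits on L15 — all released -> runs and releases L9
  J4 waits on L9 and L15 — all released -> runs and releases L14
  J6 waits on L3 — all released -> runs and releases L17
  J5 waits on L14 — all released -> runs and releases L0
  J2 waits on L17 — all released -> runs and releases L12 and L1


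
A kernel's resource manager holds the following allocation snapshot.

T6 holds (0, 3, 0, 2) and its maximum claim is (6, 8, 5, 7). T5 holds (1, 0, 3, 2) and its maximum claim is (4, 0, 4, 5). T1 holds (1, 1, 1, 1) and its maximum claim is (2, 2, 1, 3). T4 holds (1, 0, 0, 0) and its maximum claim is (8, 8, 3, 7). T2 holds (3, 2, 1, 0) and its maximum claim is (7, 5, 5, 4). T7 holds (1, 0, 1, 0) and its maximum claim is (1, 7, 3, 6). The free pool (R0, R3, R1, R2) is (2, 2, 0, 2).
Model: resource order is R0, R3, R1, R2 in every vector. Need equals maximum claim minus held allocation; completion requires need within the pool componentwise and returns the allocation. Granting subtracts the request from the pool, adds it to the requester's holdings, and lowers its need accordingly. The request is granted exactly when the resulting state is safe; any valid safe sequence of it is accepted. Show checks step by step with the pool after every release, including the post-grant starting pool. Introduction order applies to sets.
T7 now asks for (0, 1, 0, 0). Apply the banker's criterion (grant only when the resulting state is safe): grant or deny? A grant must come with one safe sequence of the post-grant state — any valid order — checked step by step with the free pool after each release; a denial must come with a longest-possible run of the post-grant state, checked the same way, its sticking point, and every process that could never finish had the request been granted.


DENY: after the grant no complete ordering would exist.
Key observation: R3 is the bottleneck — with T1, T5 done the pool holds (4, 2, 4, 5), short of every remaining need.
Pretend the grant happened; the run T1, T5 goes as far as possible. Step-by-step check:
  pool = (2, 1, 0, 2)
  run T1 (needs (1, 1, 0, 2), free (2, 1, 0, 2)); after release of (1, 1, 1, 1) the pool is (3, 2, 1, 3)
  run T5 (needs (3, 0, 1, 3), free (3, 2, 1, 3)); after release of (1, 0, 3, 2) the pool is (4, 2, 4, 5)
  blocked: T6 wants (6, 5, 5, 5), pool (4, 2, 4, 5) — not enough R0, R3 and R1
  blocked: T4 wants (7, 8, 3, 7), pool (4, 2, 4, 5) — not enough R0, R3 and R2
  blocked: T2 wants (4, 3, 4, 4), pool (4, 2, 4, 5) — not enough R3
  blocked: T7 wants (0, 6, 2, 6), pool (4, 2, 4, 5) — not enough R3 and R2
Had the request been granted, T6, T4, T2 and T7 could never finish.


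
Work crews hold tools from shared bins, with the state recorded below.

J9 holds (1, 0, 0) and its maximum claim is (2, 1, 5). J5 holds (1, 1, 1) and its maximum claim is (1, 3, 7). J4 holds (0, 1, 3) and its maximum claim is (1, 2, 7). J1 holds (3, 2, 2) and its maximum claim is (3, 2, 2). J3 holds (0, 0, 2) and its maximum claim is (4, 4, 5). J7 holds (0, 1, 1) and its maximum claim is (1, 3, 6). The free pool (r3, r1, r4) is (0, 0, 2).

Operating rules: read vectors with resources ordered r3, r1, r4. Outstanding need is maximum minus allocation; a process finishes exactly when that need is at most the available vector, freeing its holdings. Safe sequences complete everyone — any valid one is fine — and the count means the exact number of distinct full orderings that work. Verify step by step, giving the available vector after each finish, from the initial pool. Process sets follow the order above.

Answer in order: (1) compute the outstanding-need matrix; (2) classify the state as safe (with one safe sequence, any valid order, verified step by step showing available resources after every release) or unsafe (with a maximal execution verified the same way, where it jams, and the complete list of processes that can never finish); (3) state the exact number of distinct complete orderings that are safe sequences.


(1) Remaining need (order r3, r1, r4):
  J9: (1, 1, 5)
  J5: (0, 2, 6)
  J4: (1, 1, 4)
  J1: (0, 0, 0)
  J3: (4, 4, 3)
  J7: (1, 2, 5)
(2) SAFE, for example via the order J1, J4, J9, J7, J3, J5.
Key observation: J4 is the earliest step where a requested resource binds exactly: need (1, 1, 4), pool (3, 2, 4) at its turn.
Walking it through:
  pool = (0, 0, 2)
  J1: need (0, 0, 0) fits (0, 0, 2); releases (3, 2, 2), pool now (3, 2, 4)
  J4: need (1, 1, 4) fits (3, 2, 4); releases (0, 1, 3), pool now (3, 3, 7)
  J9: need (1, 1, 5) fits (3, 3, 7); releases (1, 0, 0), pool now (4, 3, 7)
  J7: need (1, 2, 5) fits (4, 3, 7); releases (0, 1, 1), pool now (4, 4, 8)
  J3: need (4, 4, 3) fits (4, 4, 8); releases (0, 0, 2), pool now (4, 4, 10)
  J5: need (0, 2, 6) fits (4, 4, 10); releases (1, 1, 1), pool now (5, 5, 11)
(3) Exactly 14 of the possible complete orderings are safe sequences.


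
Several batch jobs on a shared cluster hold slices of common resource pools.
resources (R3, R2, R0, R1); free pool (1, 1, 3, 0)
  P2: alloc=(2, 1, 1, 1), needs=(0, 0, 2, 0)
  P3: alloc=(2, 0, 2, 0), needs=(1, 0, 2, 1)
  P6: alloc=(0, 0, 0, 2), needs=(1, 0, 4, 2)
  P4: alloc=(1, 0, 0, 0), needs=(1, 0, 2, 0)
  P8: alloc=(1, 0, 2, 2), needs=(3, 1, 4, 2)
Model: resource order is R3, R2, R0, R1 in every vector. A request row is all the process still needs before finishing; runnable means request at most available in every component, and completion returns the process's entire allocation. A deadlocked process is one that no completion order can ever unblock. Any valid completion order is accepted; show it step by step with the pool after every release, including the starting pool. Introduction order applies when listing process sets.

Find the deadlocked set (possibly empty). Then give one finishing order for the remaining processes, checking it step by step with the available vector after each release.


Deadlocked set: P6 and P8.
Key observation: once P2, P4, P3 finish, the pool peaks at (6, 2, 6, 1) — and every remaining process still needs more R1 than that.
The rest can finish in the order P2, P4, P3. Step-by-step check:
  pool = (1, 1, 3, 0)
  run P2 (needs (0, 0, 2, 0), free (1, 1, 3, 0)); after release of (2, 1, 1, 1) the pool is (3, 2, 4, 1)
  run P4 (needs (1, 0, 2, 0), free (3, 2, 4, 1)); after release of (1, 0, 0, 0) the pool is (4, 2, 4, 1)
  run P3 (needs (1, 0, 2, 1), free (4, 2, 4, 1)); after release of (2, 0, 2, 0) the pool is (6, 2, 6, 1)
The stuck group stays short no matter what:
  P6 cannot run: need (1, 0, 4, 2) vs free (6, 2, 6, 1) (insufficient R1)
  P8 cannot run: need (3, 1, 4, 2) vs free (6, 2, 6, 1) (insufficient R1)


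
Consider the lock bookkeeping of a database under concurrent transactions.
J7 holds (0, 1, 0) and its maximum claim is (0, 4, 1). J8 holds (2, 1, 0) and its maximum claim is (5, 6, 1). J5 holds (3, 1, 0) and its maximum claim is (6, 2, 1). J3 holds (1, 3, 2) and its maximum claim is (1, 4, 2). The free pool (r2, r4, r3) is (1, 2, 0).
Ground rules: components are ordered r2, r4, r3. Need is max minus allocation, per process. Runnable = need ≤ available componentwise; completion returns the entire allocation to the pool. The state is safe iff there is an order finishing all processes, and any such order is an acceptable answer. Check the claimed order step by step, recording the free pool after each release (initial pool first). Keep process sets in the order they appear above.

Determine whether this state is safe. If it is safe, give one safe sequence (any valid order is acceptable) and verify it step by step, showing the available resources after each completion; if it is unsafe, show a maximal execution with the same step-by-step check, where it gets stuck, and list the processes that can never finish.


UNSAFE.
Key observation: after J3, J7 complete, (2, 6, 2) is the best the pool ever gets, yet each leftover process wants more r2.
Going as far as possible: J3, J7; after that, nothing fits. Check, step by step:
  pool = (1, 2, 0)
  run J3 (needs (0, 1, 0), free (1, 2, 0)); after release of (1, 3, 2) the pool is (2, 5, 2)
  run J7 (needs (0, 3, 1), free (2, 5, 2)); after release of (0, 1, 0) the pool is (2, 6, 2)
  blocked: J8 wants (3, 5, 1), pool (2, 6, 2) — not enough r2
  blocked: J5 wants (3, 1, 1), pool (2, 6, 2) — not enough r2
Permanently blocked: J8 and J5.
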